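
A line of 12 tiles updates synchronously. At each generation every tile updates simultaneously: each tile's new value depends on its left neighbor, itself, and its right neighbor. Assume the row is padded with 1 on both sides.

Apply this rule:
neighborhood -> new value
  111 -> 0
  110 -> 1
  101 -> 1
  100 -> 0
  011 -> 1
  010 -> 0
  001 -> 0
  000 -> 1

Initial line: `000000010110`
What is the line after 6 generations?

010100000001

011111001111
110001001000
010100000010
101001111001
110001001001
010100000001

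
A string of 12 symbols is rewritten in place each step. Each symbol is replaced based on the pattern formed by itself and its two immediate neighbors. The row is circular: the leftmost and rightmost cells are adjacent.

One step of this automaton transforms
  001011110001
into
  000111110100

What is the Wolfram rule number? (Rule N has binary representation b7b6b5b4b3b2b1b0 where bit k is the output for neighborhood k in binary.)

position 5: 111 → 1  (bit 7 = 1)
position 7: 110 → 1  (bit 6 = 1)
position 3: 101 → 1  (bit 5 = 1)
position 0: 100 → 0  (bit 4 = 0)
position 4: 011 → 1  (bit 3 = 1)
position 2: 010 → 0  (bit 2 = 0)
position 1: 001 → 0  (bit 1 = 0)
position 9: 000 → 1  (bit 0 = 1)
bits b7..b0 = 11101001 = 233

233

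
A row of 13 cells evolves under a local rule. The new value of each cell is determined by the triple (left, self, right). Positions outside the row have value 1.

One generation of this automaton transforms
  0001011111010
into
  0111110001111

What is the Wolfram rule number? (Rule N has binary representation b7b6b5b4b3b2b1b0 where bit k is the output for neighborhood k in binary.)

position 6: 111 → 0  (bit 7 = 0)
position 9: 110 → 1  (bit 6 = 1)
position 4: 101 → 1  (bit 5 = 1)
position 0: 100 → 0  (bit 4 = 0)
position 5: 011 → 1  (bit 3 = 1)
position 3: 010 → 1  (bit 2 = 1)
position 2: 001 → 1  (bit 1 = 1)
position 1: 000 → 1  (bit 0 = 1)
bits b7..b0 = 01101111 = 111

111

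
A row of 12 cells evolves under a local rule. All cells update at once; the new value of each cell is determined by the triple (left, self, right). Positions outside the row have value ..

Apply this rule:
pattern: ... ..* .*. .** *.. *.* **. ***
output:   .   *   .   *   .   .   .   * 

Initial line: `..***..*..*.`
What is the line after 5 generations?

..*..*......

.***..*..*..
***..*..*...
**..*..*....
*..*..*.....
..*..*......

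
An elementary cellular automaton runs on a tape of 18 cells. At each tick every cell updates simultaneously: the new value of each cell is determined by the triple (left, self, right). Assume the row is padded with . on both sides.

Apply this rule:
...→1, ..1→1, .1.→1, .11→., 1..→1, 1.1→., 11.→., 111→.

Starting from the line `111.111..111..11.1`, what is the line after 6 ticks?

1111111..111..1111

.......11...11...1
1111111..111..1111
.......11...11....
1111111..111..1111  (repeats tick 2; period 2)
tick 6: 1111111..111..1111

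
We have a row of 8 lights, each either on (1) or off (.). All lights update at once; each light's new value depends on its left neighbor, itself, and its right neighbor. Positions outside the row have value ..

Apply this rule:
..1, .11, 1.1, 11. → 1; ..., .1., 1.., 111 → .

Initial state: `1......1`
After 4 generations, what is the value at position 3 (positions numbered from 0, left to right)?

......1.
.....1..
....1...
...1....
position 3 holds 1

1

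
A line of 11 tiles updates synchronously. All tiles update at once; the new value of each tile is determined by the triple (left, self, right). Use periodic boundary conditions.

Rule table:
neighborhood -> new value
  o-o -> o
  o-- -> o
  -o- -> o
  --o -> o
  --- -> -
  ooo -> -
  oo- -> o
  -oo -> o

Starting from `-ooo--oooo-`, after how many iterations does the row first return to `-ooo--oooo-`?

2

oo-oooo--oo
-ooo--oooo-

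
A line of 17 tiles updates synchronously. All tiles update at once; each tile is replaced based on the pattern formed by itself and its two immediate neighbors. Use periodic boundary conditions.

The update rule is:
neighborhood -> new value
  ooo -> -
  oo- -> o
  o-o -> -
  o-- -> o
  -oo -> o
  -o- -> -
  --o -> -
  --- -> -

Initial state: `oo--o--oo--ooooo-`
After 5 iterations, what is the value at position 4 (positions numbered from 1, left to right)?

iteration 1: ooo--o-ooo-o---o-
iteration 2: o-oo---o-o--o----
iteration 3: --ooo-----o--o---
iteration 4: --o-oo-----o--o--
iteration 5: ----ooo-----o--o-
position 4 holds -

-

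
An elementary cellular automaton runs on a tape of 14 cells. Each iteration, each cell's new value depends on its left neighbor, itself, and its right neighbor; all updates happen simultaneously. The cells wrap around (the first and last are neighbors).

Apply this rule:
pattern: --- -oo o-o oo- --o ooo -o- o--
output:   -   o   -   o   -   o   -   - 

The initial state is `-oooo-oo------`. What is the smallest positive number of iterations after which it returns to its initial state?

1

iteration 1: -oooo-oo------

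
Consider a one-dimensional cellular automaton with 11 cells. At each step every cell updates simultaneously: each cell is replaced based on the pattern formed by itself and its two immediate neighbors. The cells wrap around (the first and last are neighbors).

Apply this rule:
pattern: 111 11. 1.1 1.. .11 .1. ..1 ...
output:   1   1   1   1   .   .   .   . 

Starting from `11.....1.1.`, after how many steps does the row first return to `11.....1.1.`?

11

step 1: .11.....1.1
step 2: 1.11.....1.
step 3: .1.11.....1
step 4: 1.1.11.....
step 5: .1.1.11....
step 6: ..1.1.11...
step 7: ...1.1.11..
step 8: ....1.1.11.
step 9: .....1.1.11
step 10: 1.....1.1.1
step 11: 11.....1.1.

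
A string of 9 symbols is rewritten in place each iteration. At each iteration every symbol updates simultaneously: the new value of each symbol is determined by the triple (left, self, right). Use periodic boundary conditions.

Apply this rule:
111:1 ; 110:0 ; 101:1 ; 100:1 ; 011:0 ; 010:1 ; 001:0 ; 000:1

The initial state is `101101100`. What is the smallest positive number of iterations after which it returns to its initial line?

iteration 1: 110010010
iteration 2: 001011011
iteration 3: 101100100
iteration 4: 110010110
iteration 5: 001011001
iteration 6: 101100101
iteration 7: 010010110
iteration 8: 011011001
iteration 9: 100100101
iteration 10: 010110110
iteration 11: 011001001
iteration 12: 100101101
iteration 13: 010110010
iteration 14: 011001011
iteration 15: 100101100
iteration 16: 110110010
iteration 17: 001001011
iteration 18: 101101100

18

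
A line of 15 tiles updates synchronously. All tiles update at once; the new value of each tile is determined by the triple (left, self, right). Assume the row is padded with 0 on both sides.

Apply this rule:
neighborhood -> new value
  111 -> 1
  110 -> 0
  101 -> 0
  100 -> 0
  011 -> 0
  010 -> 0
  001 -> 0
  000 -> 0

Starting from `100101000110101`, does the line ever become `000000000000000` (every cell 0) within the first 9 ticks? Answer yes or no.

yes

000000000000000
all cells are 0 at tick 1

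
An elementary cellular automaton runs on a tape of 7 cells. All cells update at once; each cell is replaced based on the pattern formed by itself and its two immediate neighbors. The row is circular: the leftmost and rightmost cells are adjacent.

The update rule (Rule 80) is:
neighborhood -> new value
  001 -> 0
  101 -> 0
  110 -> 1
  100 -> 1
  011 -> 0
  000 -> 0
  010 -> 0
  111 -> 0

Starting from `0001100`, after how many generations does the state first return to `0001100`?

0000110
0000011
1000001
1100000
0110000
0011000
0001100

7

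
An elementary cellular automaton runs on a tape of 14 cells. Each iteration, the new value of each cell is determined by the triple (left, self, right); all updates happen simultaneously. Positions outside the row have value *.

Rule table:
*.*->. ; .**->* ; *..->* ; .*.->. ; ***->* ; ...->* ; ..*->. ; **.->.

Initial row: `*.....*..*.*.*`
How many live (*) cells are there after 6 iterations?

7

.****..*.....*
.***.*..****.*
.**...*.***..*
.*.**...**.*.*
...*.**.*....*
**...*...***.*
count of *: 7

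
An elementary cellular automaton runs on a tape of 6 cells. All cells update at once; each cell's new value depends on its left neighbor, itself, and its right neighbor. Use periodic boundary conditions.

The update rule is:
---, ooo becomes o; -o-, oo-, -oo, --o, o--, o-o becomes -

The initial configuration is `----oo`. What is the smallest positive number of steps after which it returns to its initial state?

-oo---
----oo

2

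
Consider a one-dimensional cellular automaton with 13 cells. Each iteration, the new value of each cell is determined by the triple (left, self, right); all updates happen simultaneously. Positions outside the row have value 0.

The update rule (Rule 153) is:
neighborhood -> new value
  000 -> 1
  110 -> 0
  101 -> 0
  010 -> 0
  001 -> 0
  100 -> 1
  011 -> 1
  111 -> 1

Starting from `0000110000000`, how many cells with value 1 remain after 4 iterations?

1110101111111
1100001111110
1011101111101
0011001111000
count of 1: 6

6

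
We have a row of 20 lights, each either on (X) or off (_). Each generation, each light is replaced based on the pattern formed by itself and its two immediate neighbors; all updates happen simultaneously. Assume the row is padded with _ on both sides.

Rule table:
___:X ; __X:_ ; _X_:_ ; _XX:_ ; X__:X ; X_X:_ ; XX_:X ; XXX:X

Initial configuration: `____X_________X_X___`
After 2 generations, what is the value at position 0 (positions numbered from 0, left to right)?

_

generation 1: XXX__XXXXXXXX____XXX
generation 2: _XXX__XXXXXXXXXX__XX
position 0 holds _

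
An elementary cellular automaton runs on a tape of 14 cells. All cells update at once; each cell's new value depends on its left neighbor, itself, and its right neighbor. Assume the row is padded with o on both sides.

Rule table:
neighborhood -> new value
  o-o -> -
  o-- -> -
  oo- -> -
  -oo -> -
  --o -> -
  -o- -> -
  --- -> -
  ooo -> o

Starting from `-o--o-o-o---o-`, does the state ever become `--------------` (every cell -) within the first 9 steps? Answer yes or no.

--------------
all cells are - at step 1

yes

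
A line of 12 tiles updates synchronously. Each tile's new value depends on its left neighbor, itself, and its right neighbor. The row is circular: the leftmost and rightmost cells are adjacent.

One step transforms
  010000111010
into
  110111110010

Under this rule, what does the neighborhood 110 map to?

At position 8 the neighborhood is 110; the next row has 0 there.

0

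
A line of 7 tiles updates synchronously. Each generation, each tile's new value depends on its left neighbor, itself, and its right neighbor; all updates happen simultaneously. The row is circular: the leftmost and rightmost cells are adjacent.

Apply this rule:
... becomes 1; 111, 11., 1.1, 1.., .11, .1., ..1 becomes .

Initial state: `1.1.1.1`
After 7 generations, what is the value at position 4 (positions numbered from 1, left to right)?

.......
1111111
.......  (repeats generation 1; period 2)
generation 7: .......
position 4 holds .

.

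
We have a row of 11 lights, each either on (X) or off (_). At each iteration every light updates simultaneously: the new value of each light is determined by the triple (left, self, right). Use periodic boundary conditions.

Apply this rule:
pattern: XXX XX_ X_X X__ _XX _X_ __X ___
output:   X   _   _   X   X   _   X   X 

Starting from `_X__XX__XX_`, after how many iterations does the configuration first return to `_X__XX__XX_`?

22

iteration 1: X_XXX_XXX_X
iteration 2: __XX__XX__X
iteration 3: XXX_XXX_XX_
iteration 4: XX__XX__X__
iteration 5: X_XXX_XX_XX
iteration 6: __XX__X__XX
iteration 7: XXX_XX_XXX_
iteration 8: XX__X__XX__
iteration 9: X_XX_XXX_XX
iteration 10: __X__XX__XX
iteration 11: XX_XXX_XXX_
iteration 12: X__XX__XX__
iteration 13: _XXX_XXX_XX
iteration 14: _XX__XX__X_
iteration 15: XX_XXX_XX_X
iteration 16: X__XX__X__X
iteration 17: _XXX_XX_XXX
iteration 18: _XX__X__XX_
iteration 19: XX_XX_XXX_X
iteration 20: X__X__XX__X
iteration 21: _XX_XXX_XXX
iteration 22: _X__XX__XX_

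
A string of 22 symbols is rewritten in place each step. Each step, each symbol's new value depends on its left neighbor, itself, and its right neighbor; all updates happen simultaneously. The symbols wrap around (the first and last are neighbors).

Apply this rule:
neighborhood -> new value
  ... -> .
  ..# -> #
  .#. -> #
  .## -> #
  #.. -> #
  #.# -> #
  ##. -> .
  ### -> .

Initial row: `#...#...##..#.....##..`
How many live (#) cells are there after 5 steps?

12

step 1: ##.###.##.####...##.##
step 2: ..##..##.##...#.##.##.
step 3: .##.###.##.#.####.##.#
step 4: ##.##..##.####...##.##
step 5: ..##.###.##...#.##.##.
count of #: 12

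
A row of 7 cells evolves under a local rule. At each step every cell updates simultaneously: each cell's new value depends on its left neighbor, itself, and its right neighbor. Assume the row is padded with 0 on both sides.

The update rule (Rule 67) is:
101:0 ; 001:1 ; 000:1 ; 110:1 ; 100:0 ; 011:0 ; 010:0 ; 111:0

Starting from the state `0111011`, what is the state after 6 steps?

step 1: 1001001
step 2: 0010010
step 3: 1100100
step 4: 0101001
step 5: 1000010
step 6: 0011100

0011100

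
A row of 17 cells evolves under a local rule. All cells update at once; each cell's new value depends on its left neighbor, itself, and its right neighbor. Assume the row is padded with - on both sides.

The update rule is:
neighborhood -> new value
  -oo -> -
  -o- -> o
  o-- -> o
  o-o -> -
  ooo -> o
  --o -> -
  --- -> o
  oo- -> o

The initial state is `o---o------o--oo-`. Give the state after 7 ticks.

--oo--oo--ooo-o-o

tick 1: ooo-oooooo-oo--oo
tick 2: -oo--ooooo--oo--o
tick 3: --oo--ooooo--oo-o
tick 4: o--oo--ooooo--o-o
tick 5: oo--oo--ooooo-o-o
tick 6: -oo--oo--oooo-o-o
tick 7: --oo--oo--ooo-o-o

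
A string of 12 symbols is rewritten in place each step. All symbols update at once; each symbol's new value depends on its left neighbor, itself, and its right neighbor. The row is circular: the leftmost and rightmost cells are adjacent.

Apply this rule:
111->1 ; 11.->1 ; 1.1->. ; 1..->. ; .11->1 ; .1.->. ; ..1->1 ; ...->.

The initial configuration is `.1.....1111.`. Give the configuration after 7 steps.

1.....11111.
.....111111.
....1111111.
...11111111.
..111111111.
.1111111111.
11111111111.

11111111111.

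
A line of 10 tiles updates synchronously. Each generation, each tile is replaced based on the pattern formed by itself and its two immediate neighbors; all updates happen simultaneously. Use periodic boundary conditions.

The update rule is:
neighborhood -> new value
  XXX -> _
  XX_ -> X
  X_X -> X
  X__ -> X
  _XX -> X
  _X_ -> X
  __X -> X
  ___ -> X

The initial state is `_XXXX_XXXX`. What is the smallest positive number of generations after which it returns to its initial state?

2

XX__XXX__X
_XXXX_XXXX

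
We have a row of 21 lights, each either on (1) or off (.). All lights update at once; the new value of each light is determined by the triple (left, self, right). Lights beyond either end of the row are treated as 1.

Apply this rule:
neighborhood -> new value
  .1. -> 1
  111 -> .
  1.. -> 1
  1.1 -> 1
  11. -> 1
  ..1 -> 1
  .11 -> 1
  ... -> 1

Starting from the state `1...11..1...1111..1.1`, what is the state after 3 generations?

1111111111111..111111

1111111111111..111111
............1111.....
1111111111111..111111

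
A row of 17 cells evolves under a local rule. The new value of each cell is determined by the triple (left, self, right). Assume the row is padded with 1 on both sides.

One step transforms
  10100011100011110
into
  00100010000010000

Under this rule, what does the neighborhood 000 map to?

At position 4 the neighborhood is 000; the next row has 0 there.

0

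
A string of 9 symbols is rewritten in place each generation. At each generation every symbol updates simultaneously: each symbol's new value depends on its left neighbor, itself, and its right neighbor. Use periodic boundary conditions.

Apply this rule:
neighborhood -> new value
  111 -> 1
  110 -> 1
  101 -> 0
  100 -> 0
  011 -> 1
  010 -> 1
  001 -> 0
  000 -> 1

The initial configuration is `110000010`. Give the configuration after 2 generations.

110111010
110111010

110111010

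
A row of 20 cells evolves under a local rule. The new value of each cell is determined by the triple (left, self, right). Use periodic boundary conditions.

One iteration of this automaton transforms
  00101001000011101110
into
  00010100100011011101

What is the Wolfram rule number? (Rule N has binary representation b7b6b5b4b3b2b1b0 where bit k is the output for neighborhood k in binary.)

184

position 13: 111 → 1  (bit 7 = 1)
position 14: 110 → 0  (bit 6 = 0)
position 3: 101 → 1  (bit 5 = 1)
position 5: 100 → 1  (bit 4 = 1)
position 12: 011 → 1  (bit 3 = 1)
position 2: 010 → 0  (bit 2 = 0)
position 1: 001 → 0  (bit 1 = 0)
position 0: 000 → 0  (bit 0 = 0)
bits b7..b0 = 10111000 = 184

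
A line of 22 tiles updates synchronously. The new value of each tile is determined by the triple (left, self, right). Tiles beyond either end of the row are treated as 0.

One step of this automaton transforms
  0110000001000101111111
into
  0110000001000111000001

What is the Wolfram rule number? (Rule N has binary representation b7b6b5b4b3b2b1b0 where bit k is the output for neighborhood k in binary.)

position 16: 111 → 0  (bit 7 = 0)
position 2: 110 → 1  (bit 6 = 1)
position 14: 101 → 1  (bit 5 = 1)
position 3: 100 → 0  (bit 4 = 0)
position 1: 011 → 1  (bit 3 = 1)
position 9: 010 → 1  (bit 2 = 1)
position 0: 001 → 0  (bit 1 = 0)
position 4: 000 → 0  (bit 0 = 0)
bits b7..b0 = 01101100 = 108

108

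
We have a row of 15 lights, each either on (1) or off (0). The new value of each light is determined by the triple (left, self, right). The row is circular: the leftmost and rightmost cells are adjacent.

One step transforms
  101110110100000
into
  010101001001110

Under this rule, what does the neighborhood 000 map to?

1

At position 11 the neighborhood is 000; the next row has 1 there.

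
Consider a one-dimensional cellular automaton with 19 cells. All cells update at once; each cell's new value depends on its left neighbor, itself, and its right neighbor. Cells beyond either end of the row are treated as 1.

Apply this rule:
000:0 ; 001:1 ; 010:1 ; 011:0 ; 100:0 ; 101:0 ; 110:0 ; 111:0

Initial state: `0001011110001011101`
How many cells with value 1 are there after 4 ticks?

4

tick 1: 0011000000011000000
tick 2: 0100000000100000001
tick 3: 0100000001100000010
tick 4: 0100000010000000110
count of 1: 4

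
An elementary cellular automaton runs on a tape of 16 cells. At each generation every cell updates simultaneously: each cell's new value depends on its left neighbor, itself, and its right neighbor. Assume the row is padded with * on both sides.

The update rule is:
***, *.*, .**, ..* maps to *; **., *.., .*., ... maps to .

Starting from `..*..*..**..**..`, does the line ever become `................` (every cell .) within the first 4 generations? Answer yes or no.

no

generation 1: .*..*..**..**..*
generation 2: *..*..**..**..**
generation 3: ..*..**..**..***
generation 4: .*..**..**..****
generation 4 is .*..**..**..****, still not uniform .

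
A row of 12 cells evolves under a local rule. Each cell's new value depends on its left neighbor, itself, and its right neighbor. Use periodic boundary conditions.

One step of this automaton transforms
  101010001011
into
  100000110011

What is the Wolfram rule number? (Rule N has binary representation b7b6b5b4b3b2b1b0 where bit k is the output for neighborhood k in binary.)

203

position 11: 111 → 1  (bit 7 = 1)
position 0: 110 → 1  (bit 6 = 1)
position 1: 101 → 0  (bit 5 = 0)
position 5: 100 → 0  (bit 4 = 0)
position 10: 011 → 1  (bit 3 = 1)
position 2: 010 → 0  (bit 2 = 0)
position 7: 001 → 1  (bit 1 = 1)
position 6: 000 → 1  (bit 0 = 1)
bits b7..b0 = 11001011 = 203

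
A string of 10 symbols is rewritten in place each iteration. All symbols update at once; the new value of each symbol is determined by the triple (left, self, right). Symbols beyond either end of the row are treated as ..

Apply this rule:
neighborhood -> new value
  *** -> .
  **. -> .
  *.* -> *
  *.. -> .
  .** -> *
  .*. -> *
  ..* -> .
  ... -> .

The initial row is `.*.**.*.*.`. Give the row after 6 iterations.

.*..*.....

.***.****.
.*..**....
.*..*.....
.*..*.....  (fixed point — unchanged through iteration 6)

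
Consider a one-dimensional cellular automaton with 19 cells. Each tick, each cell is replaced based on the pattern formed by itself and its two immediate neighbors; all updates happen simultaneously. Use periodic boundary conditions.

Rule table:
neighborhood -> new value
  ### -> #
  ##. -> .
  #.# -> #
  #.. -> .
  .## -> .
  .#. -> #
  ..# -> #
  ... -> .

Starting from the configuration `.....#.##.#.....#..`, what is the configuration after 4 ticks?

.#.##.#.....#......

....###..##....##..
...#.#..#.....#....
..####.##....##....
.#.##.#.....#......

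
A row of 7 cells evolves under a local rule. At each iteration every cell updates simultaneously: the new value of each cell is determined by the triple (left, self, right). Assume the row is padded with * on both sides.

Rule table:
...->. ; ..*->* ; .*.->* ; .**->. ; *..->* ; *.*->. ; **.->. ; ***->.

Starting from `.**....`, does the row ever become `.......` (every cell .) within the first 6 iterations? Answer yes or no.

yes

...*..*
*.****.
.......
all cells are . at iteration 3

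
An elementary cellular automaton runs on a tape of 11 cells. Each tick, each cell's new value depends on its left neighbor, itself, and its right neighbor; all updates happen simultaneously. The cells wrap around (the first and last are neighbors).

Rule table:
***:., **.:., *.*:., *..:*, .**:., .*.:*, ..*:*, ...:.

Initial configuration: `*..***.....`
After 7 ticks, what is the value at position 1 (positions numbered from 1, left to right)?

tick 1: ***...*...*
tick 2: ...*.***.*.
tick 3: ..**.....**
tick 4: **..*...*..
tick 5: ..****.****
tick 6: **.........
tick 7: ..*.......*
position 1 holds .

.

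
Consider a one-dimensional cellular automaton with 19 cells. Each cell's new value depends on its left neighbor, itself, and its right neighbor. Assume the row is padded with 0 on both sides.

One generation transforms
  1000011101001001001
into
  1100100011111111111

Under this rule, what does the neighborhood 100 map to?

At position 1 the neighborhood is 100; the next row has 1 there.

1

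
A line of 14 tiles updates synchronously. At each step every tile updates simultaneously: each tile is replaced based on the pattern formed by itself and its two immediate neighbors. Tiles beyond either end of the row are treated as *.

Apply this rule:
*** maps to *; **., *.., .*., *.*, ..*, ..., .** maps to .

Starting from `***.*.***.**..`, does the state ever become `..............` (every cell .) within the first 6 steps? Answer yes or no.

yes

**.....*......
*.............
..............
all cells are . at step 3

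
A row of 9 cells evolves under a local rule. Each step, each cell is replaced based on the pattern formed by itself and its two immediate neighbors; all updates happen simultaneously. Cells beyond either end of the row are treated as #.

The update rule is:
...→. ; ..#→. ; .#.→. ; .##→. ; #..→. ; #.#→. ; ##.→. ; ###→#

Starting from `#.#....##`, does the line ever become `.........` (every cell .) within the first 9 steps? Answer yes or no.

yes

step 1: ........#
step 2: .........
all cells are . at step 2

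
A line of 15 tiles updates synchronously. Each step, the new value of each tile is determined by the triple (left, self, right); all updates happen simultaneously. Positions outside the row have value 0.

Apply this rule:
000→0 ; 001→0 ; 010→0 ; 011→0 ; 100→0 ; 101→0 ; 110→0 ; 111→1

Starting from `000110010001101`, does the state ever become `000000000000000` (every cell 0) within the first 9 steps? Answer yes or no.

yes

step 1: 000000000000000
all cells are 0 at step 1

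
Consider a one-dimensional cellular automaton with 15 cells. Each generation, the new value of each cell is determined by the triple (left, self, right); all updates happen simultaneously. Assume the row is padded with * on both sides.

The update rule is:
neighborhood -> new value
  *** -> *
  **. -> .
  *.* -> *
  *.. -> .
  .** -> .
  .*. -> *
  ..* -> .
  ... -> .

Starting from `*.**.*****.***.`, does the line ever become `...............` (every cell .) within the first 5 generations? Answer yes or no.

no

.*..*.***.*.*.*
**..**.*.*****.
*.....***.***.*
.......*.*.*.*.
.......********
generation 5 is .......********, still not uniform .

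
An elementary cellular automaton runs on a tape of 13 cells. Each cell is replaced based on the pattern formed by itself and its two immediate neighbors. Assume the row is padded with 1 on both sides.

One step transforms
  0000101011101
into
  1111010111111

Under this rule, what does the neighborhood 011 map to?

At position 8 the neighborhood is 011; the next row has 1 there.

1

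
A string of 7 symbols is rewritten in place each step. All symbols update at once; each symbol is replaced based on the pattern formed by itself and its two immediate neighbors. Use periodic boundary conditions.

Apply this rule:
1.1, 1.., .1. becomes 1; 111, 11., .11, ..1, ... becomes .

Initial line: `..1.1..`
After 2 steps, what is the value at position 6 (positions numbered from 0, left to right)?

1

step 1: ..1111.
step 2: ......1
position 6 holds 1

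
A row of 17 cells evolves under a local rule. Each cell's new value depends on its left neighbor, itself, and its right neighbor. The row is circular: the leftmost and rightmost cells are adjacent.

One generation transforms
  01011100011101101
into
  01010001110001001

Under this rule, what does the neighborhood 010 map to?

At position 1 the neighborhood is 010; the next row has 1 there.

1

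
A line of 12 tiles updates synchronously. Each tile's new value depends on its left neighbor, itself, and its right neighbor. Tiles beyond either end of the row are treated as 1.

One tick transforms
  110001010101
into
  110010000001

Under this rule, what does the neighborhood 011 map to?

1

At position 11 the neighborhood is 011; the next row has 1 there.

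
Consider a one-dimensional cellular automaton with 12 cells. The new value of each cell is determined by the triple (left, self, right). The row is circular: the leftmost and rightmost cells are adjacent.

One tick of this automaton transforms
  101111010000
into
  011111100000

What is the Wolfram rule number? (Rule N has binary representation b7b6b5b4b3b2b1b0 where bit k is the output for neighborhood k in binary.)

232

position 3: 111 → 1  (bit 7 = 1)
position 5: 110 → 1  (bit 6 = 1)
position 1: 101 → 1  (bit 5 = 1)
position 8: 100 → 0  (bit 4 = 0)
position 2: 011 → 1  (bit 3 = 1)
position 0: 010 → 0  (bit 2 = 0)
position 11: 001 → 0  (bit 1 = 0)
position 9: 000 → 0  (bit 0 = 0)
bits b7..b0 = 11101000 = 232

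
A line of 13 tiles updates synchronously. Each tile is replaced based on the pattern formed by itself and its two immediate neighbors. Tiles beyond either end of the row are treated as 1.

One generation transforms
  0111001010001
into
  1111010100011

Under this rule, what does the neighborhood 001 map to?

At position 5 the neighborhood is 001; the next row has 1 there.

1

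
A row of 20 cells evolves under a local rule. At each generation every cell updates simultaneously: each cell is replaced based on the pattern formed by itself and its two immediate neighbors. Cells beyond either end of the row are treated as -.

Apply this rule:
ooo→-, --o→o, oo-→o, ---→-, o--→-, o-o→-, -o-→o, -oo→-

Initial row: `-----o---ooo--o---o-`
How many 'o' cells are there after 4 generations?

10

----oo--o--o-oo--oo-
---o-o-oo-oo--o-o-o-
--oo-o--o--o-oo-o-o-
-o-o-o-oo-oo--o-o-o-
count of o: 10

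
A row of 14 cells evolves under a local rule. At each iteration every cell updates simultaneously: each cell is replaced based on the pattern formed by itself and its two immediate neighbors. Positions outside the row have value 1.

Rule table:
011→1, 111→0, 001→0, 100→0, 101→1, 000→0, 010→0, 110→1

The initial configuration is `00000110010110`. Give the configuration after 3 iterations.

00000110001111
00000110001000
00000110000000

00000110000000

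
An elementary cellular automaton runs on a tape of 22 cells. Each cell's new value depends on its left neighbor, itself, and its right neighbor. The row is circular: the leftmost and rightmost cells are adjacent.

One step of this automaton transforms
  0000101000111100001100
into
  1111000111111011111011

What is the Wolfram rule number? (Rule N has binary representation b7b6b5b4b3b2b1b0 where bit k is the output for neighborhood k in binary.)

position 11: 111 → 1  (bit 7 = 1)
position 13: 110 → 0  (bit 6 = 0)
position 5: 101 → 0  (bit 5 = 0)
position 7: 100 → 1  (bit 4 = 1)
position 10: 011 → 1  (bit 3 = 1)
position 4: 010 → 0  (bit 2 = 0)
position 3: 001 → 1  (bit 1 = 1)
position 0: 000 → 1  (bit 0 = 1)
bits b7..b0 = 10011011 = 155

155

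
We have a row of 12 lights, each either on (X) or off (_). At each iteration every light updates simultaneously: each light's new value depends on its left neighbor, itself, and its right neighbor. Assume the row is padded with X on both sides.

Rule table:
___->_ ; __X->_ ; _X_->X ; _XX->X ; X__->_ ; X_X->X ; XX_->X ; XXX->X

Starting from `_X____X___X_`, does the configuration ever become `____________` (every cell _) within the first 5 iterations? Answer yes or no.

iteration 1: XX____X___XX
iteration 2: XX____X___XX  (fixed point — unchanged through iteration 5)
iteration 5 is XX____X___XX, still not uniform _

no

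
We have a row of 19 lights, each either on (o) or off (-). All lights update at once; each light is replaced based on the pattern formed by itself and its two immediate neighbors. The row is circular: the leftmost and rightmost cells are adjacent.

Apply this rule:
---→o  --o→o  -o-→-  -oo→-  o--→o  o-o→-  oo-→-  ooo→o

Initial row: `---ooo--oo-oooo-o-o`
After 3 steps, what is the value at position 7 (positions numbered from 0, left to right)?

ooo-o-oo----oo-----
-o------oooo--ooooo
--oooooo-oo-oo-ooo-
position 7 holds o

o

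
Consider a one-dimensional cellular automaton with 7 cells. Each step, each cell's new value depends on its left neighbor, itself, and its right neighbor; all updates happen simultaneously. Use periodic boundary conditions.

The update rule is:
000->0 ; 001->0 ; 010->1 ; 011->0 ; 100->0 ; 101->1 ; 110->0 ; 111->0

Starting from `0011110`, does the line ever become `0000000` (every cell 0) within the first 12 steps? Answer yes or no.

yes

0000000
all cells are 0 at step 1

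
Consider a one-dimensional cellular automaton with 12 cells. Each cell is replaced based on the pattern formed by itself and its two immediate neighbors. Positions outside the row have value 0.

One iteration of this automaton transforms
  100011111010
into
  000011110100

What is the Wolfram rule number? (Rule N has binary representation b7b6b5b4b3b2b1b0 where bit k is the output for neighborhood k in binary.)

position 5: 111 → 1  (bit 7 = 1)
position 8: 110 → 0  (bit 6 = 0)
position 9: 101 → 1  (bit 5 = 1)
position 1: 100 → 0  (bit 4 = 0)
position 4: 011 → 1  (bit 3 = 1)
position 0: 010 → 0  (bit 2 = 0)
position 3: 001 → 0  (bit 1 = 0)
position 2: 000 → 0  (bit 0 = 0)
bits b7..b0 = 10101000 = 168

168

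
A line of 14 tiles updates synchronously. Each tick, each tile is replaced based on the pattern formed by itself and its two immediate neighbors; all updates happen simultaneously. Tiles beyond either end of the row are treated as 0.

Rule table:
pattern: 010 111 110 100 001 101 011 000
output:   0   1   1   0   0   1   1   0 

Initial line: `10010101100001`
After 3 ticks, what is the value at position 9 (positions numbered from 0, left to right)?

tick 1: 00001011100000
tick 2: 00000111100000
tick 3: 00000111100000
position 9 holds 0

0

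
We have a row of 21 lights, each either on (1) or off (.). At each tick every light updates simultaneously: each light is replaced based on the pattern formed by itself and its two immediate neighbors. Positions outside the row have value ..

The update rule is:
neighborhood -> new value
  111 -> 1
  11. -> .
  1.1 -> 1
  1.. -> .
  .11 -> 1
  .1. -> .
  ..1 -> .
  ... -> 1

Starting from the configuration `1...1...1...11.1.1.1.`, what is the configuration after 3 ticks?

..1...1...1.1.1.1.1..
1...1...1..1.1.1.1..1
..1...1.....1.1.1....

..1...1.....1.1.1....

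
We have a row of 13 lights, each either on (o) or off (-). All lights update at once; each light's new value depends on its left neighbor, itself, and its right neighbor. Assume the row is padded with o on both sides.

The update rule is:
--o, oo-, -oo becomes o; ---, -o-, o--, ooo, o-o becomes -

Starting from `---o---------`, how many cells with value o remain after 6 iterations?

--o---------o
-o---------oo
----------oo-
---------ooo-
--------oo-o-
-------ooo---
count of o: 3

3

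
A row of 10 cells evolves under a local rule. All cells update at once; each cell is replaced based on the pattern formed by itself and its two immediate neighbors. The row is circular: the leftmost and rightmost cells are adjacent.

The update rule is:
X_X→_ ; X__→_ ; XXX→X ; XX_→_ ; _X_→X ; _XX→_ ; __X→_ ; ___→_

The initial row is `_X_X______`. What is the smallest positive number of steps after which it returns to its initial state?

1

step 1: _X_X______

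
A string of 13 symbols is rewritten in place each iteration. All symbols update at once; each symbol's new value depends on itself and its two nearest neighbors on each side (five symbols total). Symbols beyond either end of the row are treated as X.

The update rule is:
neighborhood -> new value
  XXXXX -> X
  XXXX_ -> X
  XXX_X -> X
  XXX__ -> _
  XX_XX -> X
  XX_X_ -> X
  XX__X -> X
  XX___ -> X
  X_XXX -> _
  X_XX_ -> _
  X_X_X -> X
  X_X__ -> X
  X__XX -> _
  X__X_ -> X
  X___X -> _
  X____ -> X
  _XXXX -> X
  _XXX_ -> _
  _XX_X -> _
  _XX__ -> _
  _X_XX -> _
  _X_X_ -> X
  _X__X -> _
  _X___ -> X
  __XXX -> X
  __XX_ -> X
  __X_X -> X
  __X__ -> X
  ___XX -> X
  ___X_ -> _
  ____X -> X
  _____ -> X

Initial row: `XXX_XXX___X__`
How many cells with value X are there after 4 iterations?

iteration 1: XXXX___X__X__
iteration 2: XXX_X__X_XX__
iteration 3: XXXXX_XX___X_
iteration 4: XXXXXX__X__X_
count of X: 8

8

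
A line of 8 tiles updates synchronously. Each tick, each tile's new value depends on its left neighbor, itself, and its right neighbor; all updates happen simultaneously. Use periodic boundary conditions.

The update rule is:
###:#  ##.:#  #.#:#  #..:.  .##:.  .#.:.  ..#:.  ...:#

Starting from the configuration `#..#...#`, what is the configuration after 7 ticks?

.#.##..#

#....#..
..##....
#..#.###
#...#.##
#.#..#.#
##....#.
.#.##..#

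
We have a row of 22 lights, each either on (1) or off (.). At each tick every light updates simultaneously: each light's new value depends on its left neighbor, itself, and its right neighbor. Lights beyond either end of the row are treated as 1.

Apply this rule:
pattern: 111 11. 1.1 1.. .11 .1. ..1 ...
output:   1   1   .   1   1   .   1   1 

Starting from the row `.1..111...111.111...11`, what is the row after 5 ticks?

..11111111111.11111111
1111111111111.11111111
1111111111111.11111111  (fixed point — unchanged through tick 5)

1111111111111.11111111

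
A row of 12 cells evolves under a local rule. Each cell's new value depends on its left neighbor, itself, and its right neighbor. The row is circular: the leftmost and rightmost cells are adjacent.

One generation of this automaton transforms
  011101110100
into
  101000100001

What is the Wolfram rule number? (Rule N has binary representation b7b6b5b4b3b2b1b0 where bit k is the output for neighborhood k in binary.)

position 2: 111 → 1  (bit 7 = 1)
position 3: 110 → 0  (bit 6 = 0)
position 4: 101 → 0  (bit 5 = 0)
position 10: 100 → 0  (bit 4 = 0)
position 1: 011 → 0  (bit 3 = 0)
position 9: 010 → 0  (bit 2 = 0)
position 0: 001 → 1  (bit 1 = 1)
position 11: 000 → 1  (bit 0 = 1)
bits b7..b0 = 10000011 = 131

131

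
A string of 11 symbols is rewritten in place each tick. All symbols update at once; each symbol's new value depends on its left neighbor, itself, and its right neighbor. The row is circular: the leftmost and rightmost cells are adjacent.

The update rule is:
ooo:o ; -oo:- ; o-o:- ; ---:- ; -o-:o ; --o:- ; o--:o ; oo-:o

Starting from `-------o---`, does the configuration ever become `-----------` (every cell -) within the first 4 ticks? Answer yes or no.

no

tick 1: -------oo--
tick 2: --------oo-
tick 3: ---------oo
tick 4: o---------o
tick 4 is o---------o, still not uniform -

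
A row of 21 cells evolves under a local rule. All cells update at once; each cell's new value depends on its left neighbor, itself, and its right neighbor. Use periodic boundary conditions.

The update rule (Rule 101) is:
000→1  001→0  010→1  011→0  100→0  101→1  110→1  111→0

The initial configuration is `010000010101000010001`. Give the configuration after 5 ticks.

110111011111011010101
011001100001101111110
001000101100110000010
101010110100010111010
111111011101011001111

111111011101011001111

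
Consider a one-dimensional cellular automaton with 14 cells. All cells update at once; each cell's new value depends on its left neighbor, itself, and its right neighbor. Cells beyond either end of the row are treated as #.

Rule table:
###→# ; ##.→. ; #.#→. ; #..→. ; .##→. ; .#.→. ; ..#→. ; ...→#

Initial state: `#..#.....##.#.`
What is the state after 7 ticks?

tick 1: .....###......
tick 2: .###..#..####.
tick 3: ..#.......##..
tick 4: ....#####.....
tick 5: .##..###..###.
tick 6: ......#....#..
tick 7: .####...##....

.####...##....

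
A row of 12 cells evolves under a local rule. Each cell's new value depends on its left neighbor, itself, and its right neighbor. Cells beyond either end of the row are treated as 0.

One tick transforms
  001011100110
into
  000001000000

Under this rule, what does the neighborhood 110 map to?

At position 6 the neighborhood is 110; the next row has 0 there.

0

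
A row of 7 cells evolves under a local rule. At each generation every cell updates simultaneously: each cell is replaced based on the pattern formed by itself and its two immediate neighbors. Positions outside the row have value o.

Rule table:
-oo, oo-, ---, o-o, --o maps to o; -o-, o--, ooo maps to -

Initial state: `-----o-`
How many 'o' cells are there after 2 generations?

generation 1: -oooo-o
generation 2: oo--ooo
count of o: 5

5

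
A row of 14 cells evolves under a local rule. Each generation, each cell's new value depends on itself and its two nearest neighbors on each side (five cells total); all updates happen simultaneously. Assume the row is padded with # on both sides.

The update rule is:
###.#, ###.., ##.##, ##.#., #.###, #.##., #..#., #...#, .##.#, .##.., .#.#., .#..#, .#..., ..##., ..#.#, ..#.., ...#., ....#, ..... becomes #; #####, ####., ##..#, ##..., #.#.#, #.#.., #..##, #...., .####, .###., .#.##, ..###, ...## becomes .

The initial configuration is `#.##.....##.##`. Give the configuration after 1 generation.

####..##.####.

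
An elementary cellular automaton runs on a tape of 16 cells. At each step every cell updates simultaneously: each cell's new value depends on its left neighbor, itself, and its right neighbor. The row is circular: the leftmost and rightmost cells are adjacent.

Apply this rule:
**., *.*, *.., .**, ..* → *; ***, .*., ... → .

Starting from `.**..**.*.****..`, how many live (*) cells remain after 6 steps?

12

********.**..**.
*......*********
**....**........
***..****......*
..****..**....**
***..******..***
count of *: 12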